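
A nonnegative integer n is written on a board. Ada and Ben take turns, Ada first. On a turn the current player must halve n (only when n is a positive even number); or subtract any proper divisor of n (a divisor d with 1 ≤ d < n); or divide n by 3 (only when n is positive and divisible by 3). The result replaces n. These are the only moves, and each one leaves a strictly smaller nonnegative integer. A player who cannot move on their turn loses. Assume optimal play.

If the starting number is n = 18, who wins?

Ada wins.

Label each position W (a win for the player to move) or L (a loss). A position with no legal move is L; any other position is W exactly when some move reaches an L, and L when every move reaches a W.
n=0: no move → L
n=1: no move → L
n=2: reaches L-position 1 → W
n=3: reaches L-position 1 → W
n=4: only reaches 2(W), 3(W), all W → L
n=5: reaches L-position 4 → W
n=6: reaches L-position 4 → W
n=7: only reaches 6(W), which is W → L
n=8: reaches L-position 4 → W
n=9: only reaches 3(W), 6(W), 8(W), all W → L
n=10: reaches L-position 9 → W
n=11: only reaches 10(W), which is W → L
n=12: reaches L-position 4 → W
n=13: only reaches 12(W), which is W → L
n=14: reaches L-position 7 → W
n=15: only reaches 5(W), 10(W), 12(W), 14(W), all W → L
n=16: reaches L-position 15 → W
n=17: only reaches 16(W), which is W → L
n=18: reaches L-position 9 → W
The starting position 18 is W: Ada should move to 9, handing over an L position.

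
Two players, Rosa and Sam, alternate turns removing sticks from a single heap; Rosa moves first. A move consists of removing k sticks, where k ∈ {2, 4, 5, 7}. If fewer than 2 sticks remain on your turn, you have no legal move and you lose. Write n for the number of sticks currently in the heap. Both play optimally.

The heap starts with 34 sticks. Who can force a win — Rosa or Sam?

Rosa wins.

Work bottom-up. With no move the player to move loses. Otherwise the position is W if at least one move leads to an L position for the opponent, and L if every move leads to a W.
n=0: no move → L
n=1: no move → L
n=2: can move to 0, which is L ⇒ W
n=3: can move to 1, which is L ⇒ W
n=4: can move to 0, which is L ⇒ W
n=5: can move to 1, which is L ⇒ W
n=6: can move to 1, which is L ⇒ W
n=7: can move to 0, which is L ⇒ W
n=8: can move to 1, which is L ⇒ W
n=9: moves to 7(W), 5(W), 4(W), 2(W); every one is W ⇒ L
n=10: moves to 8(W), 6(W), 5(W), 3(W); every one is W ⇒ L
n=11: can move to 9, which is L ⇒ W
n=12: can move to 10, which is L ⇒ W
n=13: can move to 9, which is L ⇒ W
n=14: can move to 10, which is L ⇒ W
n=15: can move to 10, which is L ⇒ W
n=16: can move to 9, which is L ⇒ W
n=17: can move to 10, which is L ⇒ W
n=18: moves to 16(W), 14(W), 13(W), 11(W); every one is W ⇒ L
n=19: moves to 17(W), 15(W), 14(W), 12(W); every one is W ⇒ L
n=20: can move to 18, which is L ⇒ W
n=21: can move to 19, which is L ⇒ W
n=22: can move to 18, which is L ⇒ W
n=23: can move to 19, which is L ⇒ W
n=24: can move to 19, which is L ⇒ W
n=25: can move to 18, which is L ⇒ W
n=26: can move to 19, which is L ⇒ W
n=27: moves to 25(W), 23(W), 22(W), 20(W); every one is W ⇒ L
n=28: moves to 26(W), 24(W), 23(W), 21(W); every one is W ⇒ L
n=29: can move to 27, which is L ⇒ W
n=30: can move to 28, which is L ⇒ W
n=31: can move to 27, which is L ⇒ W
n=32: can move to 28, which is L ⇒ W
n=33: can move to 28, which is L ⇒ W
n=34: can move to 27, which is L ⇒ W
From 34 Rosa can remove 7, leaving 27, reaching an L position.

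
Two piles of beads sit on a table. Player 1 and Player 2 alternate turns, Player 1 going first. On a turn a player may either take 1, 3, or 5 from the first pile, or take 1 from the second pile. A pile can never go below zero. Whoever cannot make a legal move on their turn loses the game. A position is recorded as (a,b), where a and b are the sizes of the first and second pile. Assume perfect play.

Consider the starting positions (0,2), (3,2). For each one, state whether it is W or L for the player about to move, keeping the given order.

(0,2): L, (3,2): W

Work bottom-up. With no move the player to move loses. Otherwise the position is W if at least one move leads to an L position for the opponent, and L if every move leads to a W.
No move ever increases a pile, so every position that can arise here has a ≤ 3 and b ≤ 2; it is enough to label the cells with 0 ≤ a ≤ 3 and 0 ≤ b ≤ 2.
Every move lowers a or b (never raises either), so fill the grid row by row in increasing a, and left to right within a row: each cell's successors are then already labelled.
      b=0  b=1  b=2
a=0:    L    W    L
a=1:    W    L    W
a=2:    L    W    L
a=3:    W    L    W
Cells with no legal move (terminal, hence L): (0,0).
The remaining L cells, each justified by listing all of its moves:
(0,2): →(0,1)(W) only, which is W, so L
(1,1): →(0,1)(W), (1,0)(W) — all W, so L
(2,0): →(1,0)(W) only, which is W, so L
(2,2): →(1,2)(W), (2,1)(W) — all W, so L
(3,1): →(2,1)(W), (0,1)(W), (3,0)(W) — all W, so L
Every other cell has at least one move into one of the L cells above, so it is W.
(0,2): one of the L cells justified above, so L
(3,2): the move to (2,2) reaches an L cell, so W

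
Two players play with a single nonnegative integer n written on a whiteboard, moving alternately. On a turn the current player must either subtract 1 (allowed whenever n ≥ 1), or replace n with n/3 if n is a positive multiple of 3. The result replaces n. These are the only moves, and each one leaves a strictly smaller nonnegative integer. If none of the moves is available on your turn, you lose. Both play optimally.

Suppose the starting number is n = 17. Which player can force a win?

The second player wins.

Label each position W (a win for the player to move) or L (a loss). A position with no legal move is L; any other position is W exactly when some move reaches an L, and L when every move reaches a W.
n=0: no move → L
n=1: W (go to 0, an L position)
n=2: L (sole option 1(W) is W)
n=3: W (go to 2, an L position)
n=4: L (sole option 3(W) is W)
n=5: W (go to 4, an L position)
n=6: W (go to 2, an L position)
n=7: L (sole option 6(W) is W)
n=8: W (go to 7, an L position)
n=9: L (options 3(W), 8(W) are all W)
n=10: W (go to 9, an L position)
n=11: L (sole option 10(W) is W)
n=12: W (go to 4, an L position)
n=13: L (sole option 12(W) is W)
n=14: W (go to 13, an L position)
n=15: L (options 5(W), 14(W) are all W)
n=16: W (go to 15, an L position)
n=17: L (sole option 16(W) is W)
The starting position 17 is L: whatever the player to move does, the opponent receives a W position.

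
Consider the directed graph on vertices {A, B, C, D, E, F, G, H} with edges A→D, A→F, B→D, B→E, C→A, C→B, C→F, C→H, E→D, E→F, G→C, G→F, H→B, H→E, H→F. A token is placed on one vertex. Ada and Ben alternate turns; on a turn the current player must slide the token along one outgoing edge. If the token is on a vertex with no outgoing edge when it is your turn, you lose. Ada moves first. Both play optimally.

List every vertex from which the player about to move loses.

D, F

Classify positions by backward induction: terminal positions (no move available) are L. From any other position, the mover wins iff some move reaches an L.
Every edge goes from a vertex to one that appears earlier in the order F, D, A, E, B, H, C, G, so processing vertices in that order labels each vertex after all of its successors.
F: no outgoing edge → L
D: no outgoing edge → L
A: reaches L-position D → W
E: reaches L-position D → W
B: reaches L-position D → W
H: reaches L-position F → W
C: reaches L-position F → W
G: reaches L-position F → W
The losing starting vertices are exactly the entries labelled L in this table (2 of them).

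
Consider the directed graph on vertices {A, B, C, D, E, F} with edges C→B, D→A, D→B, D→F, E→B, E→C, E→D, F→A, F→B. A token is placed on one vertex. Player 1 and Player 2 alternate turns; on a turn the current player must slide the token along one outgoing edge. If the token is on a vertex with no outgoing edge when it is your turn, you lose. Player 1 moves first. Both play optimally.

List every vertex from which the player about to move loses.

Build the W/L table. Terminal = L. A non-terminal position is W if it has a move to some L; otherwise it is L.
Every edge goes from a vertex to one that appears earlier in the order B, A, F, C, D, E, so processing vertices in that order labels each vertex after all of its successors.
B: no outgoing edge → L
A: no outgoing edge → L
F: W (go to A, an L position)
C: W (go to B, an L position)
D: W (go to A, an L position)
E: W (go to B, an L position)
The losing starting vertices are exactly the entries labelled L in this table (2 of them).

A, B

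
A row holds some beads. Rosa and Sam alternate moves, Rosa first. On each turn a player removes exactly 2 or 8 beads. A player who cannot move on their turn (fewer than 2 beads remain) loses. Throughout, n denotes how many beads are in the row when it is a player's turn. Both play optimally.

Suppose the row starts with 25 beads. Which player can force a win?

Sam wins.

Use the standard recursion: the mover loses at a terminal position; elsewhere, the mover wins exactly when some move hands the opponent an L position.
n=0: no move → L
n=1: no move → L
n=2: W (go to 0, an L position)
n=3: W (go to 1, an L position)
n=4: L (sole option 2(W) is W)
n=5: L (sole option 3(W) is W)
n=6: W (go to 4, an L position)
n=7: W (go to 5, an L position)
n=8: W (go to 0, an L position)
n=9: W (go to 1, an L position)
n=10: L (options 8(W), 2(W) are all W)
n=11: L (options 9(W), 3(W) are all W)
n=12: W (go to 10, an L position)
n=13: W (go to 11, an L position)
n=14: L (options 12(W), 6(W) are all W)
n=15: L (options 13(W), 7(W) are all W)
n=16: W (go to 14, an L position)
n=17: W (go to 15, an L position)
n=18: W (go to 10, an L position)
n=19: W (go to 11, an L position)
n=20: L (options 18(W), 12(W) are all W)
n=21: L (options 19(W), 13(W) are all W)
n=22: W (go to 20, an L position)
n=23: W (go to 21, an L position)
n=24: L (options 22(W), 16(W) are all W)
n=25: L (options 23(W), 17(W) are all W)
The starting position 25 is L: whatever Rosa does, the opponent receives a W position.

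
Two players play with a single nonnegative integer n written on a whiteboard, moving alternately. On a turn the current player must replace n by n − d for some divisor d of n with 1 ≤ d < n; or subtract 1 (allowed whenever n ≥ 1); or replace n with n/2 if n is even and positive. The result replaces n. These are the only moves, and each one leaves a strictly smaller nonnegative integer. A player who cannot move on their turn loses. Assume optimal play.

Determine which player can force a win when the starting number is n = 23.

Positions with no move are L. A position that does have a move is losing for the player to move precisely when every available move leads to a winning position for the opponent. Fill in the labels:
n=0: no move → L
n=1: →0(L), so W
n=2: →1(W) only, which is W, so L
n=3: →2(L), so W
n=4: →2(L), so W
n=5: →4(W) only, which is W, so L
n=6: →5(L), so W
n=7: →6(W) only, which is W, so L
n=8: →7(L), so W
n=9: →6(W), 8(W) — all W, so L
n=10: →5(L), so W
n=11: →10(W) only, which is W, so L
n=12: →9(L), so W
n=13: →12(W) only, which is W, so L
n=14: →7(L), so W
n=15: →10(W), 12(W), 14(W) — all W, so L
n=16: →15(L), so W
n=17: →16(W) only, which is W, so L
n=18: →9(L), so W
n=19: →18(W) only, which is W, so L
n=20: →15(L), so W
n=21: →14(W), 18(W), 20(W) — all W, so L
n=22: →11(L), so W
n=23: →22(W) only, which is W, so L
The starting position 23 is L: whatever the player to move does, the opponent receives a W position.

The second player wins.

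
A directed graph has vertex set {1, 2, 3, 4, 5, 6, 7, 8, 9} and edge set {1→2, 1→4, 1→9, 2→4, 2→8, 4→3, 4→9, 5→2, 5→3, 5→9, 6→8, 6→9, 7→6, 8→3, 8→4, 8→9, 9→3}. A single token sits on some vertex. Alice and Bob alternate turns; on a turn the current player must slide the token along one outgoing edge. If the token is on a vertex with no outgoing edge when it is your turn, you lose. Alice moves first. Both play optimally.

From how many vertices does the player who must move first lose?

Classify positions by backward induction: terminal positions (no move available) are L. From any other position, the mover wins iff some move reaches an L.
Every edge goes from a vertex to one that appears earlier in the order 3, 9, 4, 8, 6, 7, 2, 1, 5, so processing vertices in that order labels each vertex after all of its successors.
3: no outgoing edge → L
9: W (go to 3, an L position)
4: W (go to 3, an L position)
8: W (go to 3, an L position)
6: L (options 8(W), 9(W) are all W)
7: W (go to 6, an L position)
2: L (options 8(W), 4(W) are all W)
1: W (go to 2, an L position)
5: W (go to 2, an L position)
The L vertices are 2, 3, 6; that is 3 in all.

3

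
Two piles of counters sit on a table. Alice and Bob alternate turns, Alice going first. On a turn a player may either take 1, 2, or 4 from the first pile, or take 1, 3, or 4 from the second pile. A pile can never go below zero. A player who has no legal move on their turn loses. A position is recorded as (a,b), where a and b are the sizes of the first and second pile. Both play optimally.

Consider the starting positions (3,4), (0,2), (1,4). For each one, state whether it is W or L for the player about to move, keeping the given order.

Classify positions by backward induction: terminal positions (no move available) are L. From any other position, the mover wins iff some move reaches an L.
No move ever increases a pile, so every position that can arise here has a ≤ 3 and b ≤ 4; it is enough to label the cells with 0 ≤ a ≤ 3 and 0 ≤ b ≤ 4.
Every move lowers a or b (never raises either), so fill the grid row by row in increasing a, and left to right within a row: each cell's successors are then already labelled.
      b=0  b=1  b=2  b=3  b=4
a=0:    L    W    L    W    W
a=1:    W    L    W    L    W
a=2:    W    W    W    W    L
a=3:    L    W    L    W    W
Cells with no legal move (terminal, hence L): (0,0).
The remaining L cells, each justified by listing all of its moves:
(0,2): →(0,1)(W) only, which is W, so L
(1,1): →(0,1)(W), (1,0)(W) — all W, so L
(1,3): →(0,3)(W), (1,2)(W), (1,0)(W) — all W, so L
(2,4): →(1,4)(W), (0,4)(W), (2,3)(W), (2,1)(W), (2,0)(W) — all W, so L
(3,0): →(2,0)(W), (1,0)(W) — all W, so L
(3,2): →(2,2)(W), (1,2)(W), (3,1)(W) — all W, so L
Every other cell has at least one move into one of the L cells above, so it is W.
(3,4): the move to (2,4) reaches an L cell, so W
(0,2): one of the L cells justified above, so L
(1,4): the move to (1,3) reaches an L cell, so W

(3,4): W, (0,2): L, (1,4): W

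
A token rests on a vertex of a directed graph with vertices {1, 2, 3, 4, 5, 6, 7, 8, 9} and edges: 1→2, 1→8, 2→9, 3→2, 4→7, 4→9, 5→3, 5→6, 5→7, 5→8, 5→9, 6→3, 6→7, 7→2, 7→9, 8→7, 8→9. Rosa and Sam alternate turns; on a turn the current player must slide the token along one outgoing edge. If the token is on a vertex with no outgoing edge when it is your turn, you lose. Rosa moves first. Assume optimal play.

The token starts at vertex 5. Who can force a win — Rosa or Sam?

Work bottom-up. With no move the player to move loses. Otherwise the position is W if at least one move leads to an L position for the opponent, and L if every move leads to a W.
Every edge goes from a vertex to one that appears earlier in the order 9, 2, 7, 3, 6, 4, 8, 1, 5, so processing vertices in that order labels each vertex after all of its successors.
9: no outgoing edge → L
2: W (go to 9, an L position)
7: W (go to 9, an L position)
3: L (sole option 2(W) is W)
6: W (go to 3, an L position)
4: W (go to 9, an L position)
8: W (go to 9, an L position)
1: L (options 8(W), 2(W) are all W)
5: W (go to 3, an L position)
The starting position 5 is W: Rosa should move to 3, handing over an L position.

Rosa wins.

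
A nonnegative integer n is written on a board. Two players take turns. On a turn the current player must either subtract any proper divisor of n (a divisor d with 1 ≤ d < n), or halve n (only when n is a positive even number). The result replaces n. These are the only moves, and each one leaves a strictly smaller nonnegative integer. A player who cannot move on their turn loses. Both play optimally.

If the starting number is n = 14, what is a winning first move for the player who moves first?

Compute win/loss labels from the base case upward. A position with no move is L. Any other position is W if it can reach an L in one move, else L.
n=0: no move → L
n=1: no move → L
n=2: reaches L-position 1 → W
n=3: only reaches 2(W), which is W → L
n=4: reaches L-position 3 → W
n=5: only reaches 4(W), which is W → L
n=6: reaches L-position 3 → W
n=7: only reaches 6(W), which is W → L
n=8: reaches L-position 7 → W
n=9: only reaches 6(W), 8(W), all W → L
n=10: reaches L-position 5 → W
n=11: only reaches 10(W), which is W → L
n=12: reaches L-position 9 → W
n=13: only reaches 12(W), which is W → L
n=14: reaches L-position 7 → W
From 14, the L positions reachable in one move are: 7, 13. Any move reaching one of these is winning.

Move to 7.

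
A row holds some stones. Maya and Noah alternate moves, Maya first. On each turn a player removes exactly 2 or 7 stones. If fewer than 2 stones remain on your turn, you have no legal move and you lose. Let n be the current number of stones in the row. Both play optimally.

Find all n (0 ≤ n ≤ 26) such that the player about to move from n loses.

Compute win/loss labels from the base case upward. A position with no move is L. Any other position is W if it can reach an L in one move, else L.
n=0: no move → L
n=1: no move → L
n=2: can move to 0, which is L ⇒ W
n=3: can move to 1, which is L ⇒ W
n=4: the only move is to 2(W), a W ⇒ L
n=5: the only move is to 3(W), a W ⇒ L
n=6: can move to 4, which is L ⇒ W
n=7: can move to 5, which is L ⇒ W
n=8: can move to 1, which is L ⇒ W
n=9: moves to 7(W), 2(W); every one is W ⇒ L
n=10: moves to 8(W), 3(W); every one is W ⇒ L
n=11: can move to 9, which is L ⇒ W
n=12: can move to 10, which is L ⇒ W
n=13: moves to 11(W), 6(W); every one is W ⇒ L
n=14: moves to 12(W), 7(W); every one is W ⇒ L
n=15: can move to 13, which is L ⇒ W
n=16: can move to 14, which is L ⇒ W
n=17: can move to 10, which is L ⇒ W
n=18: moves to 16(W), 11(W); every one is W ⇒ L
n=19: moves to 17(W), 12(W); every one is W ⇒ L
n=20: can move to 18, which is L ⇒ W
n=21: can move to 19, which is L ⇒ W
n=22: moves to 20(W), 15(W); every one is W ⇒ L
n=23: moves to 21(W), 16(W); every one is W ⇒ L
n=24: can move to 22, which is L ⇒ W
n=25: can move to 23, which is L ⇒ W
n=26: can move to 19, which is L ⇒ W
The losing starting values of n are exactly the entries labelled L in this table (12 of them).

0, 1, 4, 5, 9, 10, 13, 14, 18, 19, 22, 23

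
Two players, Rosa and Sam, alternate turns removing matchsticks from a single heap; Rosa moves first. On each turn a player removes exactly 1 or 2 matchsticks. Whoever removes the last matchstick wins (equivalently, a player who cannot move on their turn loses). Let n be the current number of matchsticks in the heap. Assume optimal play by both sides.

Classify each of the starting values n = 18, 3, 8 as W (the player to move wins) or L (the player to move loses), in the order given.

Build the W/L table. Terminal = L. A non-terminal position is W if it has a move to some L; otherwise it is L.
n=0: no move → L
n=1: W (go to 0, an L position)
n=2: W (go to 0, an L position)
n=3: L (options 2(W), 1(W) are all W)
n=4: W (go to 3, an L position)
n=5: W (go to 3, an L position)
n=6: L (options 5(W), 4(W) are all W)
n=7: W (go to 6, an L position)
n=8: W (go to 6, an L position)
n=9: L (options 8(W), 7(W) are all W)
n=10: W (go to 9, an L position)
n=11: W (go to 9, an L position)
n=12: L (options 11(W), 10(W) are all W)
n=13: W (go to 12, an L position)
n=14: W (go to 12, an L position)
n=15: L (options 14(W), 13(W) are all W)
n=16: W (go to 15, an L position)
n=17: W (go to 15, an L position)
n=18: L (options 17(W), 16(W) are all W)

18: L, 3: L, 8: W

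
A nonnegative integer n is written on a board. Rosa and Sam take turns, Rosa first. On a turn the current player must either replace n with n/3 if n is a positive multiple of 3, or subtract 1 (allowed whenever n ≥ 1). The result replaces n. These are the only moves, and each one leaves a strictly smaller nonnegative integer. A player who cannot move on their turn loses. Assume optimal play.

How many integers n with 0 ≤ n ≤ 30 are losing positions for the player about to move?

15

Classify positions by backward induction: terminal positions (no move available) are L. From any other position, the mover wins iff some move reaches an L.
n=0: no move → L
n=1: →0(L), so W
n=2: →1(W) only, which is W, so L
n=3: →2(L), so W
n=4: →3(W) only, which is W, so L
n=5: →4(L), so W
n=6: →2(L), so W
n=7: →6(W) only, which is W, so L
n=8: →7(L), so W
n=9: →3(W), 8(W) — all W, so L
n=10: →9(L), so W
n=11: →10(W) only, which is W, so L
n=12: →4(L), so W
n=13: →12(W) only, which is W, so L
n=14: →13(L), so W
n=15: →5(W), 14(W) — all W, so L
n=16: →15(L), so W
n=17: →16(W) only, which is W, so L
n=18: →17(L), so W
n=19: →18(W) only, which is W, so L
n=20: →19(L), so W
n=21: →7(L), so W
n=22: →21(W) only, which is W, so L
n=23: →22(L), so W
n=24: →8(W), 23(W) — all W, so L
n=25: →24(L), so W
n=26: →25(W) only, which is W, so L
n=27: →9(L), so W
n=28: →27(W) only, which is W, so L
n=29: →28(L), so W
n=30: →10(W), 29(W) — all W, so L
L entries with 0 ≤ n ≤ 30: n = 0, 2, 4, 7, 9, 11, 13, 15, 17, 19, 22, 24, 26, 28, 30; that makes 15.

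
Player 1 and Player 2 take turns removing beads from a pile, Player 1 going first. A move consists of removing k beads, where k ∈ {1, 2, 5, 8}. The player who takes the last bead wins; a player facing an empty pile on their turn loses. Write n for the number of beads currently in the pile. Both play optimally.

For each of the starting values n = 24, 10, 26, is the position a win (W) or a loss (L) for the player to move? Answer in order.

Work bottom-up. With no move the player to move loses. Otherwise the position is W if at least one move leads to an L position for the opponent, and L if every move leads to a W.
n=0: no move → L
n=1: reaches L-position 0 → W
n=2: reaches L-position 0 → W
n=3: only reaches 2(W), 1(W), all W → L
n=4: reaches L-position 3 → W
n=5: reaches L-position 3 → W
n=6: only reaches 5(W), 4(W), 1(W), all W → L
n=7: reaches L-position 6 → W
n=8: reaches L-position 6 → W
n=9: only reaches 8(W), 7(W), 4(W), 1(W), all W → L
n=10: reaches L-position 9 → W
n=11: reaches L-position 9 → W
n=12: only reaches 11(W), 10(W), 7(W), 4(W), all W → L
n=13: reaches L-position 12 → W
n=14: reaches L-position 12 → W
n=15: only reaches 14(W), 13(W), 10(W), 7(W), all W → L
n=16: reaches L-position 15 → W
n=17: reaches L-position 15 → W
n=18: only reaches 17(W), 16(W), 13(W), 10(W), all W → L
n=19: reaches L-position 18 → W
n=20: reaches L-position 18 → W
n=21: only reaches 20(W), 19(W), 16(W), 13(W), all W → L
n=22: reaches L-position 21 → W
n=23: reaches L-position 21 → W
n=24: only reaches 23(W), 22(W), 19(W), 16(W), all W → L
n=25: reaches L-position 24 → W
n=26: reaches L-position 24 → W

24: L, 10: W, 26: W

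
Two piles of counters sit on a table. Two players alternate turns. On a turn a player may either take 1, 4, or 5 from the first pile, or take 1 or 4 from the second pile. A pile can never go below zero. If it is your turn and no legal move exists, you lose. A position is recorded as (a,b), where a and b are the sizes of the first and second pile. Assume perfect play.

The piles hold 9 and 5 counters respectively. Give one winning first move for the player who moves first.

Build the W/L table. Terminal = L. A non-terminal position is W if it has a move to some L; otherwise it is L.
No move ever increases a pile, so every position that can arise here has a ≤ 9 and b ≤ 5; it is enough to label the cells with 0 ≤ a ≤ 9 and 0 ≤ b ≤ 5.
Every move lowers a or b (never raises either), so fill the grid row by row in increasing a, and left to right within a row: each cell's successors are then already labelled.
      b=0  b=1  b=2  b=3  b=4  b=5
a=0:    L    W    L    W    W    L
a=1:    W    L    W    L    W    W
a=2:    L    W    L    W    W    L
a=3:    W    L    W    L    W    W
a=4:    W    W    W    W    L    W
a=5:    W    W    W    W    W    W
a=6:    W    W    W    W    L    W
a=7:    W    W    W    W    W    W
a=8:    L    W    L    W    W    L
a=9:    W    L    W    L    W    W
Cells with no legal move (terminal, hence L): (0,0).
The remaining L cells, each justified by listing all of its moves:
(0,2): →(0,1)(W) only, which is W, so L
(0,5): →(0,4)(W), (0,1)(W) — all W, so L
(1,1): →(0,1)(W), (1,0)(W) — all W, so L
(1,3): →(0,3)(W), (1,2)(W) — all W, so L
(2,0): →(1,0)(W) only, which is W, so L
(2,2): →(1,2)(W), (2,1)(W) — all W, so L
(2,5): →(1,5)(W), (2,4)(W), (2,1)(W) — all W, so L
(3,1): →(2,1)(W), (3,0)(W) — all W, so L
(3,3): →(2,3)(W), (3,2)(W) — all W, so L
(4,4): →(3,4)(W), (0,4)(W), (4,3)(W), (4,0)(W) — all W, so L
(6,4): →(5,4)(W), (2,4)(W), (1,4)(W), (6,3)(W), (6,0)(W) — all W, so L
(8,0): →(7,0)(W), (4,0)(W), (3,0)(W) — all W, so L
(8,2): →(7,2)(W), (4,2)(W), (3,2)(W), (8,1)(W) — all W, so L
(8,5): →(7,5)(W), (4,5)(W), (3,5)(W), (8,4)(W), (8,1)(W) — all W, so L
(9,1): →(8,1)(W), (5,1)(W), (4,1)(W), (9,0)(W) — all W, so L
(9,3): →(8,3)(W), (5,3)(W), (4,3)(W), (9,2)(W) — all W, so L
Every other cell has at least one move into one of the L cells above, so it is W.
From (9,5), the L positions reachable in one move are: (8,5), (9,1). Any move reaching one of these is winning.

Move to (8,5).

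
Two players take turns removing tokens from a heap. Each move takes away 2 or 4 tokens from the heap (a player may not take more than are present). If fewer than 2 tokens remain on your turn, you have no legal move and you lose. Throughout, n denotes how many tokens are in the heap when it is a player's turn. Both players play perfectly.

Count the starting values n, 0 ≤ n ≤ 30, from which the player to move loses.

Label each position W (a win for the player to move) or L (a loss). A position with no legal move is L; any other position is W exactly when some move reaches an L, and L when every move reaches a W.
n=0: no move → L
n=1: no move → L
n=2: W (go to 0, an L position)
n=3: W (go to 1, an L position)
n=4: W (go to 0, an L position)
n=5: W (go to 1, an L position)
n=6: L (options 4(W), 2(W) are all W)
n=7: L (options 5(W), 3(W) are all W)
n=8: W (go to 6, an L position)
n=9: W (go to 7, an L position)
n=10: W (go to 6, an L position)
n=11: W (go to 7, an L position)
n=12: L (options 10(W), 8(W) are all W)
n=13: L (options 11(W), 9(W) are all W)
n=14: W (go to 12, an L position)
n=15: W (go to 13, an L position)
n=16: W (go to 12, an L position)
n=17: W (go to 13, an L position)
n=18: L (options 16(W), 14(W) are all W)
n=19: L (options 17(W), 15(W) are all W)
n=20: W (go to 18, an L position)
n=21: W (go to 19, an L position)
n=22: W (go to 18, an L position)
n=23: W (go to 19, an L position)
n=24: L (options 22(W), 20(W) are all W)
n=25: L (options 23(W), 21(W) are all W)
n=26: W (go to 24, an L position)
n=27: W (go to 25, an L position)
n=28: W (go to 24, an L position)
n=29: W (go to 25, an L position)
n=30: L (options 28(W), 26(W) are all W)
L entries with 0 ≤ n ≤ 30: n = 0, 1, 6, 7, 12, 13, 18, 19, 24, 25, 30; that makes 11.

11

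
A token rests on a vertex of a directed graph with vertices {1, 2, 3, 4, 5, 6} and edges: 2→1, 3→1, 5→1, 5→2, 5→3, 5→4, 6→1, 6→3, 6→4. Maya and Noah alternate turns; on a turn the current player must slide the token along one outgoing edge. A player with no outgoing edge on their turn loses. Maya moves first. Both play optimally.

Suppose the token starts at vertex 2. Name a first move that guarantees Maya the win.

Move to 1.

Build the W/L table. Terminal = L. A non-terminal position is W if it has a move to some L; otherwise it is L.
Every edge goes from a vertex to one that appears earlier in the order 4, 1, 3, 2, 5, 6, so processing vertices in that order labels each vertex after all of its successors.
4: no outgoing edge → L
1: no outgoing edge → L
3: W (go to 1, an L position)
2: W (go to 1, an L position)
5: W (go to 1, an L position)
6: W (go to 1, an L position)
From 2, the L positions reachable in one move are: 1.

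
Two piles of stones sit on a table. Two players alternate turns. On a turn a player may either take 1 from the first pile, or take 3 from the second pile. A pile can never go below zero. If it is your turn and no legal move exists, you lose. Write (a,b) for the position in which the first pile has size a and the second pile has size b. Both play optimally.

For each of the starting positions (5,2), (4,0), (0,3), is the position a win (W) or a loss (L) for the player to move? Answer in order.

Build the W/L table. Terminal = L. A non-terminal position is W if it has a move to some L; otherwise it is L.
No move ever increases a pile, so every position that can arise here has a ≤ 5 and b ≤ 3; it is enough to label the cells with 0 ≤ a ≤ 5 and 0 ≤ b ≤ 3.
Every move lowers a or b (never raises either), so fill the grid row by row in increasing a, and left to right within a row: each cell's successors are then already labelled.
      b=0  b=1  b=2  b=3
a=0:    L    L    L    W
a=1:    W    W    W    L
a=2:    L    L    L    W
a=3:    W    W    W    L
a=4:    L    L    L    W
a=5:    W    W    W    L
Cells with no legal move (terminal, hence L): (0,0), (0,1), (0,2).
The remaining L cells, each justified by listing all of its moves:
(1,3): moves to (0,3)(W), (1,0)(W); every one is W ⇒ L
(2,0): the only move is to (1,0)(W), a W ⇒ L
(2,1): the only move is to (1,1)(W), a W ⇒ L
(2,2): the only move is to (1,2)(W), a W ⇒ L
(3,3): moves to (2,3)(W), (3,0)(W); every one is W ⇒ L
(4,0): the only move is to (3,0)(W), a W ⇒ L
(4,1): the only move is to (3,1)(W), a W ⇒ L
(4,2): the only move is to (3,2)(W), a W ⇒ L
(5,3): moves to (4,3)(W), (5,0)(W); every one is W ⇒ L
Every other cell has at least one move into one of the L cells above, so it is W.
(5,2): the move to (4,2) reaches an L cell, so W
(4,0): one of the L cells justified above, so L
(0,3): the move to (0,0) reaches an L cell, so W

(5,2): W, (4,0): L, (0,3): W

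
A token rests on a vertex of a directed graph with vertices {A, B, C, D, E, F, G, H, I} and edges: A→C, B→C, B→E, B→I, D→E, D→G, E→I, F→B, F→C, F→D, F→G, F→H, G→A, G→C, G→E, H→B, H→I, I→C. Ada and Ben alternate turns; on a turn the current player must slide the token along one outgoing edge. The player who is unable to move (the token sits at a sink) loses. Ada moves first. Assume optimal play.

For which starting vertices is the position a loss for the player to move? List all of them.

C, E, H

Classify positions by backward induction: terminal positions (no move available) are L. From any other position, the mover wins iff some move reaches an L.
Every edge goes from a vertex to one that appears earlier in the order C, A, I, E, B, G, H, D, F, so processing vertices in that order labels each vertex after all of its successors.
C: no outgoing edge → L
A: W (go to C, an L position)
I: W (go to C, an L position)
E: L (sole option I(W) is W)
B: W (go to E, an L position)
G: W (go to E, an L position)
H: L (options B(W), I(W) are all W)
D: W (go to E, an L position)
F: W (go to H, an L position)
The losing starting vertices are exactly the entries labelled L in this table (3 of them).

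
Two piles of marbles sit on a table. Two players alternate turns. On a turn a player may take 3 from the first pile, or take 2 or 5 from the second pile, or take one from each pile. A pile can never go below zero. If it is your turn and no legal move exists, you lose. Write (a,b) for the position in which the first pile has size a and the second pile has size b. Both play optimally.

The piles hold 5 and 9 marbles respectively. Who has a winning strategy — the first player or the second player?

The first player wins.

Build the W/L table. Terminal = L. A non-terminal position is W if it has a move to some L; otherwise it is L.
No move ever increases a pile, so every position that can arise here has a ≤ 5 and b ≤ 9; it is enough to label the cells with 0 ≤ a ≤ 5 and 0 ≤ b ≤ 9.
Every move lowers a or b (never raises either), so fill the grid row by row in increasing a, and left to right within a row: each cell's successors are then already labelled.
      b=0  b=1  b=2  b=3  b=4  b=5  b=6  b=7  b=8  b=9
a=0:    L    L    W    W    L    W    W    L    L    W
a=1:    L    W    W    L    L    W    W    L    W    W
a=2:    L    W    W    L    W    W    L    L    W    W
a=3:    W    W    L    L    W    W    L    W    W    L
a=4:    W    L    L    W    W    L    W    W    L    L
a=5:    W    L    W    W    L    L    W    W    L    W
Cells with no legal move (terminal, hence L): (0,0), (0,1), (1,0), (2,0).
The remaining L cells, each justified by listing all of its moves:
(0,4): the only move is to (0,2)(W), a W ⇒ L
(0,7): moves to (0,5)(W), (0,2)(W); every one is W ⇒ L
(0,8): moves to (0,6)(W), (0,3)(W); every one is W ⇒ L
(1,3): moves to (1,1)(W), (0,2)(W); every one is W ⇒ L
(1,4): moves to (1,2)(W), (0,3)(W); every one is W ⇒ L
(1,7): moves to (1,5)(W), (1,2)(W), (0,6)(W); every one is W ⇒ L
(2,3): moves to (2,1)(W), (1,2)(W); every one is W ⇒ L
(2,6): moves to (2,4)(W), (2,1)(W), (1,5)(W); every one is W ⇒ L
(2,7): moves to (2,5)(W), (2,2)(W), (1,6)(W); every one is W ⇒ L
(3,2): moves to (0,2)(W), (3,0)(W), (2,1)(W); every one is W ⇒ L
(3,3): moves to (0,3)(W), (3,1)(W), (2,2)(W); every one is W ⇒ L
(3,6): moves to (0,6)(W), (3,4)(W), (3,1)(W), (2,5)(W); every one is W ⇒ L
(3,9): moves to (0,9)(W), (3,7)(W), (3,4)(W), (2,8)(W); every one is W ⇒ L
(4,1): moves to (1,1)(W), (3,0)(W); every one is W ⇒ L
(4,2): moves to (1,2)(W), (4,0)(W), (3,1)(W); every one is W ⇒ L
(4,5): moves to (1,5)(W), (4,3)(W), (4,0)(W), (3,4)(W); every one is W ⇒ L
(4,8): moves to (1,8)(W), (4,6)(W), (4,3)(W), (3,7)(W); every one is W ⇒ L
(4,9): moves to (1,9)(W), (4,7)(W), (4,4)(W), (3,8)(W); every one is W ⇒ L
(5,1): moves to (2,1)(W), (4,0)(W); every one is W ⇒ L
(5,4): moves to (2,4)(W), (5,2)(W), (4,3)(W); every one is W ⇒ L
(5,5): moves to (2,5)(W), (5,3)(W), (5,0)(W), (4,4)(W); every one is W ⇒ L
(5,8): moves to (2,8)(W), (5,6)(W), (5,3)(W), (4,7)(W); every one is W ⇒ L
Every other cell has at least one move into one of the L cells above, so it is W.
From (5,9) the player to move can move to (5,4), reaching an L position.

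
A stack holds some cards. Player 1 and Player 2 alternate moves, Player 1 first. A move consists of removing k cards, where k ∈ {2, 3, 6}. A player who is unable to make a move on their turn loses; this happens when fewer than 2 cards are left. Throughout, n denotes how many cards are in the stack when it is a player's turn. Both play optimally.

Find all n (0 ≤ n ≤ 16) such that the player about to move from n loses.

Compute win/loss labels from the base case upward. A position with no move is L. Any other position is W if it can reach an L in one move, else L.
n=0: no move → L
n=1: no move → L
n=2: reaches L-position 0 → W
n=3: reaches L-position 1 → W
n=4: reaches L-position 1 → W
n=5: only reaches 3(W), 2(W), all W → L
n=6: reaches L-position 0 → W
n=7: reaches L-position 5 → W
n=8: reaches L-position 5 → W
n=9: only reaches 7(W), 6(W), 3(W), all W → L
n=10: only reaches 8(W), 7(W), 4(W), all W → L
n=11: reaches L-position 9 → W
n=12: reaches L-position 10 → W
n=13: reaches L-position 10 → W
n=14: only reaches 12(W), 11(W), 8(W), all W → L
n=15: reaches L-position 9 → W
n=16: reaches L-position 14 → W
Reading off the rows marked L gives the requested list; there are 6 such values of n.

0, 1, 5, 9, 10, 14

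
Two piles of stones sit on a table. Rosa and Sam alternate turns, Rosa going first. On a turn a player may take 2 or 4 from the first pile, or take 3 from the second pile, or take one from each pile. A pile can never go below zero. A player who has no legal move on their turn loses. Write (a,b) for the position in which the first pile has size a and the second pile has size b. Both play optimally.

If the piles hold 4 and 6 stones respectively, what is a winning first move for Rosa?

Work bottom-up. With no move the player to move loses. Otherwise the position is W if at least one move leads to an L position for the opponent, and L if every move leads to a W.
No move ever increases a pile, so every position that can arise here has a ≤ 4 and b ≤ 6; it is enough to label the cells with 0 ≤ a ≤ 4 and 0 ≤ b ≤ 6.
Every move lowers a or b (never raises either), so fill the grid row by row in increasing a, and left to right within a row: each cell's successors are then already labelled.
      b=0  b=1  b=2  b=3  b=4  b=5  b=6
a=0:    L    L    L    W    W    W    L
a=1:    L    W    W    W    L    L    L
a=2:    W    W    W    L    L    W    W
a=3:    W    L    L    L    W    W    W
a=4:    W    W    W    W    W    L    W
Cells with no legal move (terminal, hence L): (0,0), (0,1), (0,2), (1,0).
The remaining L cells, each justified by listing all of its moves:
(0,6): →(0,3)(W) only, which is W, so L
(1,4): →(1,1)(W), (0,3)(W) — all W, so L
(1,5): →(1,2)(W), (0,4)(W) — all W, so L
(1,6): →(1,3)(W), (0,5)(W) — all W, so L
(2,3): →(0,3)(W), (2,0)(W), (1,2)(W) — all W, so L
(2,4): →(0,4)(W), (2,1)(W), (1,3)(W) — all W, so L
(3,1): →(1,1)(W), (2,0)(W) — all W, so L
(3,2): →(1,2)(W), (2,1)(W) — all W, so L
(3,3): →(1,3)(W), (3,0)(W), (2,2)(W) — all W, so L
(4,5): →(2,5)(W), (0,5)(W), (4,2)(W), (3,4)(W) — all W, so L
Every other cell has at least one move into one of the L cells above, so it is W.
From (4,6), the L positions reachable in one move are: (0,6).

Move to (0,6).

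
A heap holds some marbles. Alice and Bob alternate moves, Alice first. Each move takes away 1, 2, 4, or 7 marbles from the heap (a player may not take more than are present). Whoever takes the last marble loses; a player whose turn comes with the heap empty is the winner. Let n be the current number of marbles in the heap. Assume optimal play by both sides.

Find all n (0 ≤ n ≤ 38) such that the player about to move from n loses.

1, 4, 7, 10, 13, 16, 19, 22, 25, 28, 31, 34, 37

Positions with no move are W. A position that does have a move is losing for the player to move precisely when every available move leads to a winning position for the opponent. Fill in the labels:
n=0: no move; the opponent has just taken the last marble and therefore loses → W
n=1: L (sole option 0(W) is W)
n=2: W (go to 1, an L position)
n=3: W (go to 1, an L position)
n=4: L (options 3(W), 2(W), 0(W) are all W)
n=5: W (go to 4, an L position)
n=6: W (go to 4, an L position)
n=7: L (options 6(W), 5(W), 3(W), 0(W) are all W)
n=8: W (go to 7, an L position)
n=9: W (go to 7, an L position)
n=10: L (options 9(W), 8(W), 6(W), 3(W) are all W)
n=11: W (go to 10, an L position)
n=12: W (go to 10, an L position)
n=13: L (options 12(W), 11(W), 9(W), 6(W) are all W)
n=14: W (go to 13, an L position)
n=15: W (go to 13, an L position)
n=16: L (options 15(W), 14(W), 12(W), 9(W) are all W)
n=17: W (go to 16, an L position)
n=18: W (go to 16, an L position)
n=19: L (options 18(W), 17(W), 15(W), 12(W) are all W)
n=20: W (go to 19, an L position)
n=21: W (go to 19, an L position)
n=22: L (options 21(W), 20(W), 18(W), 15(W) are all W)
n=23: W (go to 22, an L position)
n=24: W (go to 22, an L position)
n=25: L (options 24(W), 23(W), 21(W), 18(W) are all W)
n=26: W (go to 25, an L position)
n=27: W (go to 25, an L position)
n=28: L (options 27(W), 26(W), 24(W), 21(W) are all W)
n=29: W (go to 28, an L position)
n=30: W (go to 28, an L position)
n=31: L (options 30(W), 29(W), 27(W), 24(W) are all W)
n=32: W (go to 31, an L position)
n=33: W (go to 31, an L position)
n=34: L (options 33(W), 32(W), 30(W), 27(W) are all W)
n=35: W (go to 34, an L position)
n=36: W (go to 34, an L position)
n=37: L (options 36(W), 35(W), 33(W), 30(W) are all W)
n=38: W (go to 37, an L position)
Reading off the rows marked L gives the requested list; there are 13 such values of n.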